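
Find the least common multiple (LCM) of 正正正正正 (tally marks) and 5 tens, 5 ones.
Convert 正正正正正 (tally marks) → 5 + 5 + 5 + 5 + 5 = 25 (decimal)
Convert 5 tens, 5 ones (place-value notation) → 5×10 + 5 = 55 (decimal)
Compute lcm(25, 55) = 275
275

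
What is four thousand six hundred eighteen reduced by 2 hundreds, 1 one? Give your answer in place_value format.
Convert four thousand six hundred eighteen (English words) → 4×1000 + 6×100 + 18 = 4618 (decimal)
Convert 2 hundreds, 1 one (place-value notation) → 2×100 + 1 = 201 (decimal)
Compute 4618 - 201 = 4417
Convert 4417 (decimal) → 4417 = 4×1000 + 4×100 + 1×10 + 7 → 4 thousands, 4 hundreds, 1 ten, 7 ones (place-value notation)
4 thousands, 4 hundreds, 1 ten, 7 ones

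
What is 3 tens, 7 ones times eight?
Convert 3 tens, 7 ones (place-value notation) → 3×10 + 7 = 37 (decimal)
Convert eight (English words) → 8 (decimal)
Compute 37 × 8 = 296
296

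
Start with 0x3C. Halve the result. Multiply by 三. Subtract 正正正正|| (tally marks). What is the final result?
Convert 0x3C (hexadecimal) → 3×16 + 12 = 60 (decimal)
Start: 60
60 ÷ 2 = 30
Convert 三 (Chinese numeral) → 3 (decimal)
30 × 3 = 90
Convert 正正正正|| (tally marks) → 5 + 5 + 5 + 5 + 2 = 22 (decimal)
90 - 22 = 68
68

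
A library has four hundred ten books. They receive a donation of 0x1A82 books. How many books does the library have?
Convert four hundred ten (English words) → 4×100 + 10 = 410 (decimal)
Convert 0x1A82 (hexadecimal) → 1×4096 + 10×256 + 8×16 + 2 = 6786 (decimal)
Compute 410 + 6786 = 7196
7196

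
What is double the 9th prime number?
The 9th prime number = 23
Compute 23 × 2 = 46
46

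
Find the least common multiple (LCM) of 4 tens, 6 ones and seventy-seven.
Convert 4 tens, 6 ones (place-value notation) → 4×10 + 6 = 46 (decimal)
Convert seventy-seven (English words) → 77 (decimal)
Compute lcm(46, 77) = 3542
3542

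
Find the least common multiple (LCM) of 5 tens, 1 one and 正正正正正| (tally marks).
Convert 5 tens, 1 one (place-value notation) → 5×10 + 1 = 51 (decimal)
Convert 正正正正正| (tally marks) → 5 + 5 + 5 + 5 + 5 + 1 = 26 (decimal)
Compute lcm(51, 26) = 1326
1326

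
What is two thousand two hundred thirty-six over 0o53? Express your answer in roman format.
Convert two thousand two hundred thirty-six (English words) → 2×1000 + 2×100 + 36 = 2236 (decimal)
Convert 0o53 (octal) → 5×8 + 3 = 43 (decimal)
Compute 2236 ÷ 43 = 52
Convert 52 (decimal) → 52 = 50 + 1 + 1 → LII (Roman numeral)
LII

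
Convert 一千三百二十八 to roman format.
Convert 一千三百二十八 (Chinese numeral) → 1×1000 + 3×100 + 2×10 + 8 = 1328 (decimal)
Convert 1328 (decimal) → 1328 = 1000 + 100 + 100 + 100 + 10 + 10 + 5 + 1 + 1 + 1 → MCCCXXVIII (Roman numeral)
MCCCXXVIII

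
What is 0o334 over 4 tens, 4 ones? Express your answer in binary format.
Convert 0o334 (octal) → 3×64 + 3×8 + 4 = 220 (decimal)
Convert 4 tens, 4 ones (place-value notation) → 4×10 + 4 = 44 (decimal)
Compute 220 ÷ 44 = 5
Convert 5 (decimal) → 5 = 4 + 1 → 0b101 (binary)
0b101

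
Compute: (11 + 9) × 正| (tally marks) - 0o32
Convert 正| (tally marks) → 5 + 1 = 6 (decimal)
Convert 0o32 (octal) → 3×8 + 2 = 26 (decimal)
Expression in decimal: (11 + 9) × 6 - 26
Parentheses first: 11 + 9 = 20
Multiply: 20 × 6 = 120
Subtract: 120 - 26 = 94
94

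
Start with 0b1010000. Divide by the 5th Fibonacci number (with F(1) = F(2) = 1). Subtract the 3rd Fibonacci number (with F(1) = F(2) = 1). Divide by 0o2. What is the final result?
Convert 0b1010000 (binary) → 64 + 16 = 80 (decimal)
Start: 80
Convert the 5th Fibonacci number (with F(1) = F(2) = 1) (Fibonacci index) → 1, 1, 2, 3, 5 → 5 (decimal)
80 ÷ 5 = 16
Convert the 3rd Fibonacci number (with F(1) = F(2) = 1) (Fibonacci index) → 1, 1, 2 → 2 (decimal)
16 - 2 = 14
Convert 0o2 (octal) → 2 (decimal)
14 ÷ 2 = 7
7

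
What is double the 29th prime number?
The 29th prime number = 109
Compute 109 × 2 = 218
218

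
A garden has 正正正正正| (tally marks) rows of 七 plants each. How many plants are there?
Convert 七 (Chinese numeral) → 7 (decimal)
Convert 正正正正正| (tally marks) → 5 + 5 + 5 + 5 + 5 + 1 = 26 (decimal)
Compute 7 × 26 = 182
182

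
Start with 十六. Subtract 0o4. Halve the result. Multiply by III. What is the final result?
Convert 十六 (Chinese numeral) → 1×10 + 6 = 16 (decimal)
Start: 16
Convert 0o4 (octal) → 4 (decimal)
16 - 4 = 12
12 ÷ 2 = 6
Convert III (Roman numeral) → 1 + 1 + 1 = 3 (decimal)
6 × 3 = 18
18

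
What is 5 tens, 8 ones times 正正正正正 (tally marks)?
Convert 5 tens, 8 ones (place-value notation) → 5×10 + 8 = 58 (decimal)
Convert 正正正正正 (tally marks) → 5 + 5 + 5 + 5 + 5 = 25 (decimal)
Compute 58 × 25 = 1450
1450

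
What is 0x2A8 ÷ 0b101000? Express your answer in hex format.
Convert 0x2A8 (hexadecimal) → 2×256 + 10×16 + 8 = 680 (decimal)
Convert 0b101000 (binary) → 32 + 8 = 40 (decimal)
Compute 680 ÷ 40 = 17
Convert 17 (decimal) → 17 = 1×16 + 1 → 0x11 (hexadecimal)
0x11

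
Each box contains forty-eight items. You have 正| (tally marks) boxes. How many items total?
Convert forty-eight (English words) → 48 (decimal)
Convert 正| (tally marks) → 5 + 1 = 6 (decimal)
Compute 48 × 6 = 288
288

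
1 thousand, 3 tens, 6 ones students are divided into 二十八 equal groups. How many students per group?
Convert 1 thousand, 3 tens, 6 ones (place-value notation) → 1×1000 + 3×10 + 6 = 1036 (decimal)
Convert 二十八 (Chinese numeral) → 2×10 + 8 = 28 (decimal)
Compute 1036 ÷ 28 = 37
37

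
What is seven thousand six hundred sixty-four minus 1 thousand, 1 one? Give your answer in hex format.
Convert seven thousand six hundred sixty-four (English words) → 7×1000 + 6×100 + 64 = 7664 (decimal)
Convert 1 thousand, 1 one (place-value notation) → 1×1000 + 1 = 1001 (decimal)
Compute 7664 - 1001 = 6663
Convert 6663 (decimal) → 6663 = 1×4096 + 10×256 + 7 → 0x1A07 (hexadecimal)
0x1A07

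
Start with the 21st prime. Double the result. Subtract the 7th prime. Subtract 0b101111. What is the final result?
Convert the 21st prime (prime index) → 73 (decimal)
Start: 73
73 × 2 = 146
Convert the 7th prime (prime index) → 17 (decimal)
146 - 17 = 129
Convert 0b101111 (binary) → 32 + 8 + 4 + 2 + 1 = 47 (decimal)
129 - 47 = 82
82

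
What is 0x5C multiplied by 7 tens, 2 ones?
Convert 0x5C (hexadecimal) → 5×16 + 12 = 92 (decimal)
Convert 7 tens, 2 ones (place-value notation) → 7×10 + 2 = 72 (decimal)
Compute 92 × 72 = 6624
6624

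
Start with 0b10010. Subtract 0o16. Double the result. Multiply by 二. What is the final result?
Convert 0b10010 (binary) → 16 + 2 = 18 (decimal)
Start: 18
Convert 0o16 (octal) → 1×8 + 6 = 14 (decimal)
18 - 14 = 4
4 × 2 = 8
Convert 二 (Chinese numeral) → 2 (decimal)
8 × 2 = 16
16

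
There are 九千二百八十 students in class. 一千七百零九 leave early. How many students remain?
Convert 九千二百八十 (Chinese numeral) → 9×1000 + 2×100 + 8×10 = 9280 (decimal)
Convert 一千七百零九 (Chinese numeral) → 1×1000 + 7×100 + 9 = 1709 (decimal)
Compute 9280 - 1709 = 7571
7571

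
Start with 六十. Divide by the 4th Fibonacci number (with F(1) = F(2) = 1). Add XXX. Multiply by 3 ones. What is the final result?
Convert 六十 (Chinese numeral) → 6×10 = 60 (decimal)
Start: 60
Convert the 4th Fibonacci number (with F(1) = F(2) = 1) (Fibonacci index) → 1, 1, 2, 3 → 3 (decimal)
60 ÷ 3 = 20
Convert XXX (Roman numeral) → 10 + 10 + 10 = 30 (decimal)
20 + 30 = 50
Convert 3 ones (place-value notation) → 3 (decimal)
50 × 3 = 150
150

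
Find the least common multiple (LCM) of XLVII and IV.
Convert XLVII (Roman numeral) → 40 + 5 + 1 + 1 = 47 (decimal)
Convert IV (Roman numeral) → 4 (decimal)
Compute lcm(47, 4) = 188
188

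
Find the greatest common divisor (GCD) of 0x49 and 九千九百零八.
Convert 0x49 (hexadecimal) → 4×16 + 9 = 73 (decimal)
Convert 九千九百零八 (Chinese numeral) → 9×1000 + 9×100 + 8 = 9908 (decimal)
Compute gcd(73, 9908) = 1
1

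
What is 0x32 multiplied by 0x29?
Convert 0x32 (hexadecimal) → 3×16 + 2 = 50 (decimal)
Convert 0x29 (hexadecimal) → 2×16 + 9 = 41 (decimal)
Compute 50 × 41 = 2050
2050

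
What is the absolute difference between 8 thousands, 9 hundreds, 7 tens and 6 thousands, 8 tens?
Convert 8 thousands, 9 hundreds, 7 tens (place-value notation) → 8×1000 + 9×100 + 7×10 = 8970 (decimal)
Convert 6 thousands, 8 tens (place-value notation) → 6×1000 + 8×10 = 6080 (decimal)
Compute |8970 - 6080| = 2890
2890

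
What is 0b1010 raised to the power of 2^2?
Convert 0b1010 (binary) → 8 + 2 = 10 (decimal)
Convert 2^2 (power) → 4 (decimal)
Compute 10 ^ 4 = 10000
10000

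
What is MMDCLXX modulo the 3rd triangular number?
Convert MMDCLXX (Roman numeral) → 1000 + 1000 + 500 + 100 + 50 + 10 + 10 = 2670 (decimal)
Convert the 3rd triangular number (triangular index) → 3×4/2 = 6 (decimal)
Compute 2670 mod 6 = 0
0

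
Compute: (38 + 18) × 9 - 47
Parentheses first: 38 + 18 = 56
Multiply: 56 × 9 = 504
Subtract: 504 - 47 = 457
457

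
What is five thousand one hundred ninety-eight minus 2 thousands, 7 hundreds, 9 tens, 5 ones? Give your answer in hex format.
Convert five thousand one hundred ninety-eight (English words) → 5×1000 + 1×100 + 98 = 5198 (decimal)
Convert 2 thousands, 7 hundreds, 9 tens, 5 ones (place-value notation) → 2×1000 + 7×100 + 9×10 + 5 = 2795 (decimal)
Compute 5198 - 2795 = 2403
Convert 2403 (decimal) → 2403 = 9×256 + 6×16 + 3 → 0x963 (hexadecimal)
0x963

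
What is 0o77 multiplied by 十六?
Convert 0o77 (octal) → 7×8 + 7 = 63 (decimal)
Convert 十六 (Chinese numeral) → 1×10 + 6 = 16 (decimal)
Compute 63 × 16 = 1008
1008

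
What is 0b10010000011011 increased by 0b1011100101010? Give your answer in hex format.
Convert 0b10010000011011 (binary) → 8192 + 1024 + 16 + 8 + 2 + 1 = 9243 (decimal)
Convert 0b1011100101010 (binary) → 4096 + 1024 + 512 + 256 + 32 + 8 + 2 = 5930 (decimal)
Compute 9243 + 5930 = 15173
Convert 15173 (decimal) → 15173 = 3×4096 + 11×256 + 4×16 + 5 → 0x3B45 (hexadecimal)
0x3B45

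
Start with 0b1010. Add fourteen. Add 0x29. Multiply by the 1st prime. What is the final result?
Convert 0b1010 (binary) → 8 + 2 = 10 (decimal)
Start: 10
Convert fourteen (English words) → 14 (decimal)
10 + 14 = 24
Convert 0x29 (hexadecimal) → 2×16 + 9 = 41 (decimal)
24 + 41 = 65
Convert the 1st prime (prime index) → 2 (decimal)
65 × 2 = 130
130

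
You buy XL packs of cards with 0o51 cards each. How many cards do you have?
Convert 0o51 (octal) → 5×8 + 1 = 41 (decimal)
Convert XL (Roman numeral) → 40 (decimal)
Compute 41 × 40 = 1640
1640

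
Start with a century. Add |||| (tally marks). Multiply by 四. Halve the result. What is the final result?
Convert a century (colloquial) → 100 (decimal)
Start: 100
Convert |||| (tally marks) → 4 (decimal)
100 + 4 = 104
Convert 四 (Chinese numeral) → 4 (decimal)
104 × 4 = 416
416 ÷ 2 = 208
208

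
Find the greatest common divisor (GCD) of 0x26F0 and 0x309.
Convert 0x26F0 (hexadecimal) → 2×4096 + 6×256 + 15×16 = 9968 (decimal)
Convert 0x309 (hexadecimal) → 3×256 + 9 = 777 (decimal)
Compute gcd(9968, 777) = 7
7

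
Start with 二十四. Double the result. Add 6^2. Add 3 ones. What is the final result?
Convert 二十四 (Chinese numeral) → 2×10 + 4 = 24 (decimal)
Start: 24
24 × 2 = 48
Convert 6^2 (power) → 36 (decimal)
48 + 36 = 84
Convert 3 ones (place-value notation) → 3 (decimal)
84 + 3 = 87
87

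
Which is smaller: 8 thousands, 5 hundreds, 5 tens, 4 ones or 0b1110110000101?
Convert 8 thousands, 5 hundreds, 5 tens, 4 ones (place-value notation) → 8×1000 + 5×100 + 5×10 + 4 = 8554 (decimal)
Convert 0b1110110000101 (binary) → 4096 + 2048 + 1024 + 256 + 128 + 4 + 1 = 7557 (decimal)
Compare 8554 vs 7557: smaller = 7557
7557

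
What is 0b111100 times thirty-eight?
Convert 0b111100 (binary) → 32 + 16 + 8 + 4 = 60 (decimal)
Convert thirty-eight (English words) → 38 (decimal)
Compute 60 × 38 = 2280
2280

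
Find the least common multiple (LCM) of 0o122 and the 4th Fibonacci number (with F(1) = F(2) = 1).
Convert 0o122 (octal) → 1×64 + 2×8 + 2 = 82 (decimal)
Convert the 4th Fibonacci number (with F(1) = F(2) = 1) (Fibonacci index) → 1, 1, 2, 3 → 3 (decimal)
Compute lcm(82, 3) = 246
246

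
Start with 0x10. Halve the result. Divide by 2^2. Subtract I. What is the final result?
Convert 0x10 (hexadecimal) → 1×16 = 16 (decimal)
Start: 16
16 ÷ 2 = 8
Convert 2^2 (power) → 4 (decimal)
8 ÷ 4 = 2
Convert I (Roman numeral) → 1 (decimal)
2 - 1 = 1
1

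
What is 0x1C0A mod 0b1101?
Convert 0x1C0A (hexadecimal) → 1×4096 + 12×256 + 10 = 7178 (decimal)
Convert 0b1101 (binary) → 8 + 4 + 1 = 13 (decimal)
Compute 7178 mod 13 = 2
2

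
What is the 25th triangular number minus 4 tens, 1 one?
The 25th triangular number = 25×26/2 = 325
Convert 4 tens, 1 one (place-value notation) → 4×10 + 1 = 41 (decimal)
Compute 325 - 41 = 284
284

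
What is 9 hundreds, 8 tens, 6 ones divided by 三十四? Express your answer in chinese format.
Convert 9 hundreds, 8 tens, 6 ones (place-value notation) → 9×100 + 8×10 + 6 = 986 (decimal)
Convert 三十四 (Chinese numeral) → 3×10 + 4 = 34 (decimal)
Compute 986 ÷ 34 = 29
Convert 29 (decimal) → 29 = 2×10 + 9 → 二十九 (Chinese numeral)
二十九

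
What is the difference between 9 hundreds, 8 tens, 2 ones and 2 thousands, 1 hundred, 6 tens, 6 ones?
Convert 9 hundreds, 8 tens, 2 ones (place-value notation) → 9×100 + 8×10 + 2 = 982 (decimal)
Convert 2 thousands, 1 hundred, 6 tens, 6 ones (place-value notation) → 2×1000 + 1×100 + 6×10 + 6 = 2166 (decimal)
Difference: |982 - 2166| = 1184
1184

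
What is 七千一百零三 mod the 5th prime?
Convert 七千一百零三 (Chinese numeral) → 7×1000 + 1×100 + 3 = 7103 (decimal)
Convert the 5th prime (prime index) → 11 (decimal)
Compute 7103 mod 11 = 8
8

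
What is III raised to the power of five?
Convert III (Roman numeral) → 1 + 1 + 1 = 3 (decimal)
Convert five (English words) → 5 (decimal)
Compute 3 ^ 5 = 243
243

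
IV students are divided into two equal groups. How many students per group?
Convert IV (Roman numeral) → 4 (decimal)
Convert two (English words) → 2 (decimal)
Compute 4 ÷ 2 = 2
2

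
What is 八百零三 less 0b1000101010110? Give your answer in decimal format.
Convert 八百零三 (Chinese numeral) → 8×100 + 3 = 803 (decimal)
Convert 0b1000101010110 (binary) → 4096 + 256 + 64 + 16 + 4 + 2 = 4438 (decimal)
Compute 803 - 4438 = -3635
-3635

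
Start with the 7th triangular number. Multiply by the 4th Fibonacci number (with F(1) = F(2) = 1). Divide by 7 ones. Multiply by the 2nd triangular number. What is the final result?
Convert the 7th triangular number (triangular index) → 7×8/2 = 28 (decimal)
Start: 28
Convert the 4th Fibonacci number (with F(1) = F(2) = 1) (Fibonacci index) → 1, 1, 2, 3 → 3 (decimal)
28 × 3 = 84
Convert 7 ones (place-value notation) → 7 (decimal)
84 ÷ 7 = 12
Convert the 2nd triangular number (triangular index) → 2×3/2 = 3 (decimal)
12 × 3 = 36
36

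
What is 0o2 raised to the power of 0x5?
Convert 0o2 (octal) → 2 (decimal)
Convert 0x5 (hexadecimal) → 5 (decimal)
Compute 2 ^ 5 = 32
32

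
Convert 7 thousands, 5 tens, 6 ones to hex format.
Convert 7 thousands, 5 tens, 6 ones (place-value notation) → 7×1000 + 5×10 + 6 = 7056 (decimal)
Convert 7056 (decimal) → 7056 = 1×4096 + 11×256 + 9×16 → 0x1B90 (hexadecimal)
0x1B90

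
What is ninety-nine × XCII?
Convert ninety-nine (English words) → 99 (decimal)
Convert XCII (Roman numeral) → 90 + 1 + 1 = 92 (decimal)
Compute 99 × 92 = 9108
9108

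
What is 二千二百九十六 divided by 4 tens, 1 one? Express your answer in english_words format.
Convert 二千二百九十六 (Chinese numeral) → 2×1000 + 2×100 + 9×10 + 6 = 2296 (decimal)
Convert 4 tens, 1 one (place-value notation) → 4×10 + 1 = 41 (decimal)
Compute 2296 ÷ 41 = 56
Convert 56 (decimal) → fifty-six (English words)
fifty-six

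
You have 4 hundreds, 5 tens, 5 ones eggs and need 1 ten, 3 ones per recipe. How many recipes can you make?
Convert 4 hundreds, 5 tens, 5 ones (place-value notation) → 4×100 + 5×10 + 5 = 455 (decimal)
Convert 1 ten, 3 ones (place-value notation) → 1×10 + 3 = 13 (decimal)
Compute 455 ÷ 13 = 35
35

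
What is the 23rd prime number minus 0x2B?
The 23rd prime number = 83
Convert 0x2B (hexadecimal) → 2×16 + 11 = 43 (decimal)
Compute 83 - 43 = 40
40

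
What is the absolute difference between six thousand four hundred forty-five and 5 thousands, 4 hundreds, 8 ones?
Convert six thousand four hundred forty-five (English words) → 6×1000 + 4×100 + 45 = 6445 (decimal)
Convert 5 thousands, 4 hundreds, 8 ones (place-value notation) → 5×1000 + 4×100 + 8 = 5408 (decimal)
Compute |6445 - 5408| = 1037
1037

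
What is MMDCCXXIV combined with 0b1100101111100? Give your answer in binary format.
Convert MMDCCXXIV (Roman numeral) → 1000 + 1000 + 500 + 100 + 100 + 10 + 10 + 4 = 2724 (decimal)
Convert 0b1100101111100 (binary) → 4096 + 2048 + 256 + 64 + 32 + 16 + 8 + 4 = 6524 (decimal)
Compute 2724 + 6524 = 9248
Convert 9248 (decimal) → 9248 = 8192 + 1024 + 32 → 0b10010000100000 (binary)
0b10010000100000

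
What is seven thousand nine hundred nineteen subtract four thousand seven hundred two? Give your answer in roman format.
Convert seven thousand nine hundred nineteen (English words) → 7×1000 + 9×100 + 19 = 7919 (decimal)
Convert four thousand seven hundred two (English words) → 4×1000 + 7×100 + 2 = 4702 (decimal)
Compute 7919 - 4702 = 3217
Convert 3217 (decimal) → 3217 = 1000 + 1000 + 1000 + 100 + 100 + 10 + 5 + 1 + 1 → MMMCCXVII (Roman numeral)
MMMCCXVII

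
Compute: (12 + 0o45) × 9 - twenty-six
Convert 0o45 (octal) → 4×8 + 5 = 37 (decimal)
Convert twenty-six (English words) → 26 (decimal)
Expression in decimal: (12 + 37) × 9 - 26
Parentheses first: 12 + 37 = 49
Multiply: 49 × 9 = 441
Subtract: 441 - 26 = 415
415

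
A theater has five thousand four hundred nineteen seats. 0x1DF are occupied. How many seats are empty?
Convert five thousand four hundred nineteen (English words) → 5×1000 + 4×100 + 19 = 5419 (decimal)
Convert 0x1DF (hexadecimal) → 1×256 + 13×16 + 15 = 479 (decimal)
Compute 5419 - 479 = 4940
4940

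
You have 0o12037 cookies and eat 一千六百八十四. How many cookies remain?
Convert 0o12037 (octal) → 1×4096 + 2×512 + 3×8 + 7 = 5151 (decimal)
Convert 一千六百八十四 (Chinese numeral) → 1×1000 + 6×100 + 8×10 + 4 = 1684 (decimal)
Compute 5151 - 1684 = 3467
3467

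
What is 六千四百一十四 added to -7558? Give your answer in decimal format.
Convert 六千四百一十四 (Chinese numeral) → 6×1000 + 4×100 + 1×10 + 4 = 6414 (decimal)
Compute 6414 + -7558 = -1144
-1144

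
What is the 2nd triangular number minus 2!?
The 2nd triangular number = 2×3/2 = 3
Convert 2! (factorial) → 2 (decimal)
Compute 3 - 2 = 1
1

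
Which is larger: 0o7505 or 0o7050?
Convert 0o7505 (octal) → 7×512 + 5×64 + 5 = 3909 (decimal)
Convert 0o7050 (octal) → 7×512 + 5×8 = 3624 (decimal)
Compare 3909 vs 3624: larger = 3909
3909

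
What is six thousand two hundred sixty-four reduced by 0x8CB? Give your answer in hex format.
Convert six thousand two hundred sixty-four (English words) → 6×1000 + 2×100 + 64 = 6264 (decimal)
Convert 0x8CB (hexadecimal) → 8×256 + 12×16 + 11 = 2251 (decimal)
Compute 6264 - 2251 = 4013
Convert 4013 (decimal) → 4013 = 15×256 + 10×16 + 13 → 0xFAD (hexadecimal)
0xFAD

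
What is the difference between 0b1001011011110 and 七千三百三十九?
Convert 0b1001011011110 (binary) → 4096 + 512 + 128 + 64 + 16 + 8 + 4 + 2 = 4830 (decimal)
Convert 七千三百三十九 (Chinese numeral) → 7×1000 + 3×100 + 3×10 + 9 = 7339 (decimal)
Difference: |4830 - 7339| = 2509
2509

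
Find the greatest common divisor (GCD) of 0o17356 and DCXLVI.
Convert 0o17356 (octal) → 1×4096 + 7×512 + 3×64 + 5×8 + 6 = 7918 (decimal)
Convert DCXLVI (Roman numeral) → 500 + 100 + 40 + 5 + 1 = 646 (decimal)
Compute gcd(7918, 646) = 2
2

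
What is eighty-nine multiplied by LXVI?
Convert eighty-nine (English words) → 89 (decimal)
Convert LXVI (Roman numeral) → 50 + 10 + 5 + 1 = 66 (decimal)
Compute 89 × 66 = 5874
5874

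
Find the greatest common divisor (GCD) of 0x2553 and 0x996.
Convert 0x2553 (hexadecimal) → 2×4096 + 5×256 + 5×16 + 3 = 9555 (decimal)
Convert 0x996 (hexadecimal) → 9×256 + 9×16 + 6 = 2454 (decimal)
Compute gcd(9555, 2454) = 3
3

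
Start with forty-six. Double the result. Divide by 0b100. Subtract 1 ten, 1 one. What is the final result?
Convert forty-six (English words) → 46 (decimal)
Start: 46
46 × 2 = 92
Convert 0b100 (binary) → 4 (decimal)
92 ÷ 4 = 23
Convert 1 ten, 1 one (place-value notation) → 1×10 + 1 = 11 (decimal)
23 - 11 = 12
12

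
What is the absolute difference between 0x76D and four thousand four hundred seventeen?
Convert 0x76D (hexadecimal) → 7×256 + 6×16 + 13 = 1901 (decimal)
Convert four thousand four hundred seventeen (English words) → 4×1000 + 4×100 + 17 = 4417 (decimal)
Compute |1901 - 4417| = 2516
2516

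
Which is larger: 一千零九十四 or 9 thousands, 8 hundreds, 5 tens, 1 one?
Convert 一千零九十四 (Chinese numeral) → 1×1000 + 9×10 + 4 = 1094 (decimal)
Convert 9 thousands, 8 hundreds, 5 tens, 1 one (place-value notation) → 9×1000 + 8×100 + 5×10 + 1 = 9851 (decimal)
Compare 1094 vs 9851: larger = 9851
9851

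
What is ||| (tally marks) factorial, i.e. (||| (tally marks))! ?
Convert ||| (tally marks) → 3 (decimal)
Compute 3! = 6
6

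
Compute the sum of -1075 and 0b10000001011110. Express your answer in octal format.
Convert 0b10000001011110 (binary) → 8192 + 64 + 16 + 8 + 4 + 2 = 8286 (decimal)
Compute -1075 + 8286 = 7211
Convert 7211 (decimal) → 7211 = 1×4096 + 6×512 + 5×8 + 3 → 0o16053 (octal)
0o16053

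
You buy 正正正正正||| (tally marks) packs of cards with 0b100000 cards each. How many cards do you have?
Convert 0b100000 (binary) → 32 (decimal)
Convert 正正正正正||| (tally marks) → 5 + 5 + 5 + 5 + 5 + 3 = 28 (decimal)
Compute 32 × 28 = 896
896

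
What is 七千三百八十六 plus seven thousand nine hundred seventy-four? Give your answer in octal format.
Convert 七千三百八十六 (Chinese numeral) → 7×1000 + 3×100 + 8×10 + 6 = 7386 (decimal)
Convert seven thousand nine hundred seventy-four (English words) → 7×1000 + 9×100 + 74 = 7974 (decimal)
Compute 7386 + 7974 = 15360
Convert 15360 (decimal) → 15360 = 3×4096 + 6×512 → 0o36000 (octal)
0o36000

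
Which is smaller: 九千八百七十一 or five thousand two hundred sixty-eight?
Convert 九千八百七十一 (Chinese numeral) → 9×1000 + 8×100 + 7×10 + 1 = 9871 (decimal)
Convert five thousand two hundred sixty-eight (English words) → 5×1000 + 2×100 + 68 = 5268 (decimal)
Compare 9871 vs 5268: smaller = 5268
5268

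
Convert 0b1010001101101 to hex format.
Convert 0b1010001101101 (binary) → 4096 + 1024 + 64 + 32 + 8 + 4 + 1 = 5229 (decimal)
Convert 5229 (decimal) → 5229 = 1×4096 + 4×256 + 6×16 + 13 → 0x146D (hexadecimal)
0x146D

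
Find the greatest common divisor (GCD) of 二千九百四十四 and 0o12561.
Convert 二千九百四十四 (Chinese numeral) → 2×1000 + 9×100 + 4×10 + 4 = 2944 (decimal)
Convert 0o12561 (octal) → 1×4096 + 2×512 + 5×64 + 6×8 + 1 = 5489 (decimal)
Compute gcd(2944, 5489) = 1
1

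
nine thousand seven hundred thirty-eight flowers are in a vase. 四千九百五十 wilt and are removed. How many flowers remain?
Convert nine thousand seven hundred thirty-eight (English words) → 9×1000 + 7×100 + 38 = 9738 (decimal)
Convert 四千九百五十 (Chinese numeral) → 4×1000 + 9×100 + 5×10 = 4950 (decimal)
Compute 9738 - 4950 = 4788
4788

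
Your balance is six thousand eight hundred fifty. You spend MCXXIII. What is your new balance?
Convert six thousand eight hundred fifty (English words) → 6×1000 + 8×100 + 50 = 6850 (decimal)
Convert MCXXIII (Roman numeral) → 1000 + 100 + 10 + 10 + 1 + 1 + 1 = 1123 (decimal)
Compute 6850 - 1123 = 5727
5727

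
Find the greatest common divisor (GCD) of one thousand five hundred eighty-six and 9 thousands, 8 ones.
Convert one thousand five hundred eighty-six (English words) → 1×1000 + 5×100 + 86 = 1586 (decimal)
Convert 9 thousands, 8 ones (place-value notation) → 9×1000 + 8 = 9008 (decimal)
Compute gcd(1586, 9008) = 2
2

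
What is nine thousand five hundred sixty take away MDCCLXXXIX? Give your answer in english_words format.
Convert nine thousand five hundred sixty (English words) → 9×1000 + 5×100 + 60 = 9560 (decimal)
Convert MDCCLXXXIX (Roman numeral) → 1000 + 500 + 100 + 100 + 50 + 10 + 10 + 10 + 9 = 1789 (decimal)
Compute 9560 - 1789 = 7771
Convert 7771 (decimal) → 7771 = 7×1000 + 7×100 + 71 → seven thousand seven hundred seventy-one (English words)
seven thousand seven hundred seventy-one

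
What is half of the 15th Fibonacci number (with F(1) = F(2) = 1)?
The 15th Fibonacci number (with F(1) = F(2) = 1): 1, 1, 2, 3, 5, 8, 13, 21, 34, 55, 89, 144, 233, 377, 610 → 610
Compute 610 ÷ 2 = 305
305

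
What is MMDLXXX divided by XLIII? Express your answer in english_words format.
Convert MMDLXXX (Roman numeral) → 1000 + 1000 + 500 + 50 + 10 + 10 + 10 = 2580 (decimal)
Convert XLIII (Roman numeral) → 40 + 1 + 1 + 1 = 43 (decimal)
Compute 2580 ÷ 43 = 60
Convert 60 (decimal) → sixty (English words)
sixty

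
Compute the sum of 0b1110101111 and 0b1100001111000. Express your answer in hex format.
Convert 0b1110101111 (binary) → 512 + 256 + 128 + 32 + 8 + 4 + 2 + 1 = 943 (decimal)
Convert 0b1100001111000 (binary) → 4096 + 2048 + 64 + 32 + 16 + 8 = 6264 (decimal)
Compute 943 + 6264 = 7207
Convert 7207 (decimal) → 7207 = 1×4096 + 12×256 + 2×16 + 7 → 0x1C27 (hexadecimal)
0x1C27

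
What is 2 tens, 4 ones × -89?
Convert 2 tens, 4 ones (place-value notation) → 2×10 + 4 = 24 (decimal)
Compute 24 × -89 = -2136
-2136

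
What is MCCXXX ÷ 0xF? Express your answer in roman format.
Convert MCCXXX (Roman numeral) → 1000 + 100 + 100 + 10 + 10 + 10 = 1230 (decimal)
Convert 0xF (hexadecimal) → 15 (decimal)
Compute 1230 ÷ 15 = 82
Convert 82 (decimal) → 82 = 50 + 10 + 10 + 10 + 1 + 1 → LXXXII (Roman numeral)
LXXXII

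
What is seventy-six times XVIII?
Convert seventy-six (English words) → 76 (decimal)
Convert XVIII (Roman numeral) → 10 + 5 + 1 + 1 + 1 = 18 (decimal)
Compute 76 × 18 = 1368
1368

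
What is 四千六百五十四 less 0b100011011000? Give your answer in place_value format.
Convert 四千六百五十四 (Chinese numeral) → 4×1000 + 6×100 + 5×10 + 4 = 4654 (decimal)
Convert 0b100011011000 (binary) → 2048 + 128 + 64 + 16 + 8 = 2264 (decimal)
Compute 4654 - 2264 = 2390
Convert 2390 (decimal) → 2390 = 2×1000 + 3×100 + 9×10 → 2 thousands, 3 hundreds, 9 tens (place-value notation)
2 thousands, 3 hundreds, 9 tens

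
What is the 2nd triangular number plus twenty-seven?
The 2nd triangular number = 2×3/2 = 3
Convert twenty-seven (English words) → 27 (decimal)
Compute 3 + 27 = 30
30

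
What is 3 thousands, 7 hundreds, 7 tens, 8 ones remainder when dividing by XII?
Convert 3 thousands, 7 hundreds, 7 tens, 8 ones (place-value notation) → 3×1000 + 7×100 + 7×10 + 8 = 3778 (decimal)
Convert XII (Roman numeral) → 10 + 1 + 1 = 12 (decimal)
Compute 3778 mod 12 = 10
10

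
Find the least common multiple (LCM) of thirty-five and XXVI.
Convert thirty-five (English words) → 35 (decimal)
Convert XXVI (Roman numeral) → 10 + 10 + 5 + 1 = 26 (decimal)
Compute lcm(35, 26) = 910
910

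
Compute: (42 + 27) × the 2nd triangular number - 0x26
Convert the 2nd triangular number (triangular index) → 2×3/2 = 3 (decimal)
Convert 0x26 (hexadecimal) → 2×16 + 6 = 38 (decimal)
Expression in decimal: (42 + 27) × 3 - 38
Parentheses first: 42 + 27 = 69
Multiply: 69 × 3 = 207
Subtract: 207 - 38 = 169
169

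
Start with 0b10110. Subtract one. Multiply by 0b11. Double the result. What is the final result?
Convert 0b10110 (binary) → 16 + 4 + 2 = 22 (decimal)
Start: 22
Convert one (English words) → 1 (decimal)
22 - 1 = 21
Convert 0b11 (binary) → 2 + 1 = 3 (decimal)
21 × 3 = 63
63 × 2 = 126
126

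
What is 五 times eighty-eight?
Convert 五 (Chinese numeral) → 5 (decimal)
Convert eighty-eight (English words) → 88 (decimal)
Compute 5 × 88 = 440
440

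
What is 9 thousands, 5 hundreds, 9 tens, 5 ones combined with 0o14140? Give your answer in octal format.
Convert 9 thousands, 5 hundreds, 9 tens, 5 ones (place-value notation) → 9×1000 + 5×100 + 9×10 + 5 = 9595 (decimal)
Convert 0o14140 (octal) → 1×4096 + 4×512 + 1×64 + 4×8 = 6240 (decimal)
Compute 9595 + 6240 = 15835
Convert 15835 (decimal) → 15835 = 3×4096 + 6×512 + 7×64 + 3×8 + 3 → 0o36733 (octal)
0o36733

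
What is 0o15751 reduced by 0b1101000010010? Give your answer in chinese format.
Convert 0o15751 (octal) → 1×4096 + 5×512 + 7×64 + 5×8 + 1 = 7145 (decimal)
Convert 0b1101000010010 (binary) → 4096 + 2048 + 512 + 16 + 2 = 6674 (decimal)
Compute 7145 - 6674 = 471
Convert 471 (decimal) → 471 = 4×100 + 7×10 + 1 → 四百七十一 (Chinese numeral)
四百七十一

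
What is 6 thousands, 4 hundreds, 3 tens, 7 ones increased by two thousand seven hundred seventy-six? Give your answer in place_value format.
Convert 6 thousands, 4 hundreds, 3 tens, 7 ones (place-value notation) → 6×1000 + 4×100 + 3×10 + 7 = 6437 (decimal)
Convert two thousand seven hundred seventy-six (English words) → 2×1000 + 7×100 + 76 = 2776 (decimal)
Compute 6437 + 2776 = 9213
Convert 9213 (decimal) → 9213 = 9×1000 + 2×100 + 1×10 + 3 → 9 thousands, 2 hundreds, 1 ten, 3 ones (place-value notation)
9 thousands, 2 hundreds, 1 ten, 3 ones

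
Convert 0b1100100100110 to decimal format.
Convert 0b1100100100110 (binary) → 4096 + 2048 + 256 + 32 + 4 + 2 = 6438 (decimal)
6438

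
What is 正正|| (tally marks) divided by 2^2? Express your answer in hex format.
Convert 正正|| (tally marks) → 5 + 5 + 2 = 12 (decimal)
Convert 2^2 (power) → 4 (decimal)
Compute 12 ÷ 4 = 3
Convert 3 (decimal) → 0x3 (hexadecimal)
0x3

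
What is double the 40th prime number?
The 40th prime number = 173
Compute 173 × 2 = 346
346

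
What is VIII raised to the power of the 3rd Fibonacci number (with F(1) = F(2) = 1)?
Convert VIII (Roman numeral) → 5 + 1 + 1 + 1 = 8 (decimal)
Convert the 3rd Fibonacci number (with F(1) = F(2) = 1) (Fibonacci index) → 1, 1, 2 → 2 (decimal)
Compute 8 ^ 2 = 64
64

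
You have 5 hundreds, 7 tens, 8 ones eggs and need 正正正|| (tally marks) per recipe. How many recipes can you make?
Convert 5 hundreds, 7 tens, 8 ones (place-value notation) → 5×100 + 7×10 + 8 = 578 (decimal)
Convert 正正正|| (tally marks) → 5 + 5 + 5 + 2 = 17 (decimal)
Compute 578 ÷ 17 = 34
34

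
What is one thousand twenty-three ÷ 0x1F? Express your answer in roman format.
Convert one thousand twenty-three (English words) → 1×1000 + 23 = 1023 (decimal)
Convert 0x1F (hexadecimal) → 1×16 + 15 = 31 (decimal)
Compute 1023 ÷ 31 = 33
Convert 33 (decimal) → 33 = 10 + 10 + 10 + 1 + 1 + 1 → XXXIII (Roman numeral)
XXXIII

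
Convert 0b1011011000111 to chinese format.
Convert 0b1011011000111 (binary) → 4096 + 1024 + 512 + 128 + 64 + 4 + 2 + 1 = 5831 (decimal)
Convert 5831 (decimal) → 5831 = 5×1000 + 8×100 + 3×10 + 1 → 五千八百三十一 (Chinese numeral)
五千八百三十一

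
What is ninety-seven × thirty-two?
Convert ninety-seven (English words) → 97 (decimal)
Convert thirty-two (English words) → 32 (decimal)
Compute 97 × 32 = 3104
3104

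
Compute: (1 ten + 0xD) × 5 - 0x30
Convert 1 ten (place-value notation) → 1×10 = 10 (decimal)
Convert 0xD (hexadecimal) → 13 (decimal)
Convert 0x30 (hexadecimal) → 3×16 = 48 (decimal)
Expression in decimal: (10 + 13) × 5 - 48
Parentheses first: 10 + 13 = 23
Multiply: 23 × 5 = 115
Subtract: 115 - 48 = 67
67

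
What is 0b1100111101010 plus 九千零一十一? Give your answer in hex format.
Convert 0b1100111101010 (binary) → 4096 + 2048 + 256 + 128 + 64 + 32 + 8 + 2 = 6634 (decimal)
Convert 九千零一十一 (Chinese numeral) → 9×1000 + 1×10 + 1 = 9011 (decimal)
Compute 6634 + 9011 = 15645
Convert 15645 (decimal) → 15645 = 3×4096 + 13×256 + 1×16 + 13 → 0x3D1D (hexadecimal)
0x3D1D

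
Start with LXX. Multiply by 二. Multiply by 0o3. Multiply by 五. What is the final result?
Convert LXX (Roman numeral) → 50 + 10 + 10 = 70 (decimal)
Start: 70
Convert 二 (Chinese numeral) → 2 (decimal)
70 × 2 = 140
Convert 0o3 (octal) → 3 (decimal)
140 × 3 = 420
Convert 五 (Chinese numeral) → 5 (decimal)
420 × 5 = 2100
2100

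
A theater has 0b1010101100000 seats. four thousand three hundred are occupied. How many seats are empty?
Convert 0b1010101100000 (binary) → 4096 + 1024 + 256 + 64 + 32 = 5472 (decimal)
Convert four thousand three hundred (English words) → 4×1000 + 3×100 = 4300 (decimal)
Compute 5472 - 4300 = 1172
1172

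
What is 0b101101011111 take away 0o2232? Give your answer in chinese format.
Convert 0b101101011111 (binary) → 2048 + 512 + 256 + 64 + 16 + 8 + 4 + 2 + 1 = 2911 (decimal)
Convert 0o2232 (octal) → 2×512 + 2×64 + 3×8 + 2 = 1178 (decimal)
Compute 2911 - 1178 = 1733
Convert 1733 (decimal) → 1733 = 1×1000 + 7×100 + 3×10 + 3 → 一千七百三十三 (Chinese numeral)
一千七百三十三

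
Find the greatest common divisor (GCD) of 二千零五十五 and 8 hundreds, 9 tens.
Convert 二千零五十五 (Chinese numeral) → 2×1000 + 5×10 + 5 = 2055 (decimal)
Convert 8 hundreds, 9 tens (place-value notation) → 8×100 + 9×10 = 890 (decimal)
Compute gcd(2055, 890) = 5
5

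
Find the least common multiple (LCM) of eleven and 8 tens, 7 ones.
Convert eleven (English words) → 11 (decimal)
Convert 8 tens, 7 ones (place-value notation) → 8×10 + 7 = 87 (decimal)
Compute lcm(11, 87) = 957
957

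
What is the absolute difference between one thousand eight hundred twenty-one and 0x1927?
Convert one thousand eight hundred twenty-one (English words) → 1×1000 + 8×100 + 21 = 1821 (decimal)
Convert 0x1927 (hexadecimal) → 1×4096 + 9×256 + 2×16 + 7 = 6439 (decimal)
Compute |1821 - 6439| = 4618
4618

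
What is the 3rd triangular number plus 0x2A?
The 3rd triangular number = 3×4/2 = 6
Convert 0x2A (hexadecimal) → 2×16 + 10 = 42 (decimal)
Compute 6 + 42 = 48
48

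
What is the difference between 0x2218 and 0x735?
Convert 0x2218 (hexadecimal) → 2×4096 + 2×256 + 1×16 + 8 = 8728 (decimal)
Convert 0x735 (hexadecimal) → 7×256 + 3×16 + 5 = 1845 (decimal)
Difference: |8728 - 1845| = 6883
6883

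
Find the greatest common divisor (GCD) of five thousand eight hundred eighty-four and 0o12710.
Convert five thousand eight hundred eighty-four (English words) → 5×1000 + 8×100 + 84 = 5884 (decimal)
Convert 0o12710 (octal) → 1×4096 + 2×512 + 7×64 + 1×8 = 5576 (decimal)
Compute gcd(5884, 5576) = 4
4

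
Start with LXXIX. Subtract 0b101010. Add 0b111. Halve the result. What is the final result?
Convert LXXIX (Roman numeral) → 50 + 10 + 10 + 9 = 79 (decimal)
Start: 79
Convert 0b101010 (binary) → 32 + 8 + 2 = 42 (decimal)
79 - 42 = 37
Convert 0b111 (binary) → 4 + 2 + 1 = 7 (decimal)
37 + 7 = 44
44 ÷ 2 = 22
22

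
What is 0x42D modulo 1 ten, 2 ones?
Convert 0x42D (hexadecimal) → 4×256 + 2×16 + 13 = 1069 (decimal)
Convert 1 ten, 2 ones (place-value notation) → 1×10 + 2 = 12 (decimal)
Compute 1069 mod 12 = 1
1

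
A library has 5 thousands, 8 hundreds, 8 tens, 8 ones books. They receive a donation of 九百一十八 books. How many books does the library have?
Convert 5 thousands, 8 hundreds, 8 tens, 8 ones (place-value notation) → 5×1000 + 8×100 + 8×10 + 8 = 5888 (decimal)
Convert 九百一十八 (Chinese numeral) → 9×100 + 1×10 + 8 = 918 (decimal)
Compute 5888 + 918 = 6806
6806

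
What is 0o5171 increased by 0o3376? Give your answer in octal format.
Convert 0o5171 (octal) → 5×512 + 1×64 + 7×8 + 1 = 2681 (decimal)
Convert 0o3376 (octal) → 3×512 + 3×64 + 7×8 + 6 = 1790 (decimal)
Compute 2681 + 1790 = 4471
Convert 4471 (decimal) → 4471 = 1×4096 + 5×64 + 6×8 + 7 → 0o10567 (octal)
0o10567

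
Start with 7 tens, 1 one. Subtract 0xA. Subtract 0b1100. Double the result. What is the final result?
Convert 7 tens, 1 one (place-value notation) → 7×10 + 1 = 71 (decimal)
Start: 71
Convert 0xA (hexadecimal) → 10 (decimal)
71 - 10 = 61
Convert 0b1100 (binary) → 8 + 4 = 12 (decimal)
61 - 12 = 49
49 × 2 = 98
98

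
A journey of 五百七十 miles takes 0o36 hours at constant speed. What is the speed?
Convert 五百七十 (Chinese numeral) → 5×100 + 7×10 = 570 (decimal)
Convert 0o36 (octal) → 3×8 + 6 = 30 (decimal)
Compute 570 ÷ 30 = 19
19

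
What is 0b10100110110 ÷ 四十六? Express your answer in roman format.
Convert 0b10100110110 (binary) → 1024 + 256 + 32 + 16 + 4 + 2 = 1334 (decimal)
Convert 四十六 (Chinese numeral) → 4×10 + 6 = 46 (decimal)
Compute 1334 ÷ 46 = 29
Convert 29 (decimal) → 29 = 10 + 10 + 9 → XXIX (Roman numeral)
XXIX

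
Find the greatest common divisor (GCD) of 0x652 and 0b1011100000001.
Convert 0x652 (hexadecimal) → 6×256 + 5×16 + 2 = 1618 (decimal)
Convert 0b1011100000001 (binary) → 4096 + 1024 + 512 + 256 + 1 = 5889 (decimal)
Compute gcd(1618, 5889) = 1
1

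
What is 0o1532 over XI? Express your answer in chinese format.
Convert 0o1532 (octal) → 1×512 + 5×64 + 3×8 + 2 = 858 (decimal)
Convert XI (Roman numeral) → 10 + 1 = 11 (decimal)
Compute 858 ÷ 11 = 78
Convert 78 (decimal) → 78 = 7×10 + 8 → 七十八 (Chinese numeral)
七十八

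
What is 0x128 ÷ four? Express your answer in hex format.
Convert 0x128 (hexadecimal) → 1×256 + 2×16 + 8 = 296 (decimal)
Convert four (English words) → 4 (decimal)
Compute 296 ÷ 4 = 74
Convert 74 (decimal) → 74 = 4×16 + 10 → 0x4A (hexadecimal)
0x4A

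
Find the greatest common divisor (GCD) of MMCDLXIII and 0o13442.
Convert MMCDLXIII (Roman numeral) → 1000 + 1000 + 400 + 50 + 10 + 1 + 1 + 1 = 2463 (decimal)
Convert 0o13442 (octal) → 1×4096 + 3×512 + 4×64 + 4×8 + 2 = 5922 (decimal)
Compute gcd(2463, 5922) = 3
3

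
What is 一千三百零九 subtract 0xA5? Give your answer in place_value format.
Convert 一千三百零九 (Chinese numeral) → 1×1000 + 3×100 + 9 = 1309 (decimal)
Convert 0xA5 (hexadecimal) → 10×16 + 5 = 165 (decimal)
Compute 1309 - 165 = 1144
Convert 1144 (decimal) → 1144 = 1×1000 + 1×100 + 4×10 + 4 → 1 thousand, 1 hundred, 4 tens, 4 ones (place-value notation)
1 thousand, 1 hundred, 4 tens, 4 ones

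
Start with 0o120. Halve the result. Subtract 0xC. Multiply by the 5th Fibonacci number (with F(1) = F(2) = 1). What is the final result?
Convert 0o120 (octal) → 1×64 + 2×8 = 80 (decimal)
Start: 80
80 ÷ 2 = 40
Convert 0xC (hexadecimal) → 12 (decimal)
40 - 12 = 28
Convert the 5th Fibonacci number (with F(1) = F(2) = 1) (Fibonacci index) → 1, 1, 2, 3, 5 → 5 (decimal)
28 × 5 = 140
140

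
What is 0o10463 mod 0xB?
Convert 0o10463 (octal) → 1×4096 + 4×64 + 6×8 + 3 = 4403 (decimal)
Convert 0xB (hexadecimal) → 11 (decimal)
Compute 4403 mod 11 = 3
3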